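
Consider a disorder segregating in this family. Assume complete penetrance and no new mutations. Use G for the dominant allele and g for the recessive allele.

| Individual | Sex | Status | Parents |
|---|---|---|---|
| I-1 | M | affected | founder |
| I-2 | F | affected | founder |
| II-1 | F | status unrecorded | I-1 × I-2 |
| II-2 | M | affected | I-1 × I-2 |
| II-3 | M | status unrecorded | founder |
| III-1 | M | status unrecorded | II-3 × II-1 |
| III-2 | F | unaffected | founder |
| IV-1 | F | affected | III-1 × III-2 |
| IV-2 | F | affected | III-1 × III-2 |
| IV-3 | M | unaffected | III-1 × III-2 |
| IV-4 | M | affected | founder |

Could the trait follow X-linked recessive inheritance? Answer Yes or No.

A consistent assignment under X-linked recessive exists: I-1 X^g Y, I-2 X^g X^g, II-1 X^g X^g, II-2 X^g Y, II-3 X^G Y, III-1 X^g Y, III-2 X^G X^g, IV-1 X^g X^g, IV-2 X^g X^g, IV-3 X^G Y, IV-4 X^g Y.
In this assignment every recorded phenotype matches its genotype and every non-founder's genotype is obtainable from its parents' genotypes, so the pedigree is consistent.

Yes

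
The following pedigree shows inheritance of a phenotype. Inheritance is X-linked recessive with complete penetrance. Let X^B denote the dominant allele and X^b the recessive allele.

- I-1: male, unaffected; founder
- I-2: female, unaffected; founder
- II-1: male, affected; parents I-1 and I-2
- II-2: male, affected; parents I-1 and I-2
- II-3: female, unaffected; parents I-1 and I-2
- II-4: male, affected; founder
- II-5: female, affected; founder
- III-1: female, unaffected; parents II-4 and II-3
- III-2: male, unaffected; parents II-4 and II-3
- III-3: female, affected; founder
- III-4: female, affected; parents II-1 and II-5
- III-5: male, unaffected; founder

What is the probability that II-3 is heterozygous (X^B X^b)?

I-1 is unaffected, so I-1 is X^B Y.
I-2 is unaffected so carries B and passed b to II-1 (X^b Y), so I-2 is X^B X^b.
Their cross gives offspring ratios 1/2 X^B X^B : 1/2 X^B X^b. Conditioning on II-3 being unaffected, P(X^B X^b) = 1/2 / 1 = 1/2 before taking II-3's own offspring into account.
II-4 is affected, so II-4 is X^b Y.
Now use II-3's offspring. Probability of each recorded status — unaffected daughter III-1: 1/2 if II-3 is X^B X^b, 1 if X^B X^B; unaffected son III-2: 1/2 if II-3 is X^B X^b, 1 if X^B X^B.
Bayes: P(X^B X^b) = 1/2·1/4 / (1/2·1/4 + 1/2·1) = 1/5.

1/5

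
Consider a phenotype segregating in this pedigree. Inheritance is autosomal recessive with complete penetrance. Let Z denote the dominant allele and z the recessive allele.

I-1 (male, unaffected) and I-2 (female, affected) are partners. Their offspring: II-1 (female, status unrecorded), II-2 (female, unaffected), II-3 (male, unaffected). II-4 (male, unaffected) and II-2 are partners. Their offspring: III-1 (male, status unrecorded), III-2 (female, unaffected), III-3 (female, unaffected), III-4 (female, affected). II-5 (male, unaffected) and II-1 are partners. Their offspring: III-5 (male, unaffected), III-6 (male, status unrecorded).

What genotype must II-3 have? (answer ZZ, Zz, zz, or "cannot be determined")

Zz

From phenotype alone, II-3 is ZZ or Zz.
II-3 is unaffected so carries Z and received z from I-2 (zz), so II-3 is Zz.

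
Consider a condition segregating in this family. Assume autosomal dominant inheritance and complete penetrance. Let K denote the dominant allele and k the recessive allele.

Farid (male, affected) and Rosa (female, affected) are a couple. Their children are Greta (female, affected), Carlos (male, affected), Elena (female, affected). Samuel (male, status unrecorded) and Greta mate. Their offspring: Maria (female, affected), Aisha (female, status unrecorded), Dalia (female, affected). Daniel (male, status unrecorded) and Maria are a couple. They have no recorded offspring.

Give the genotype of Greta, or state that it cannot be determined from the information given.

Greta's phenotype allows KK or Kk, and no parent or child forces a single allele at both positions; consistent genotype assignments exist with Greta as KK or Kk.

cannot be determined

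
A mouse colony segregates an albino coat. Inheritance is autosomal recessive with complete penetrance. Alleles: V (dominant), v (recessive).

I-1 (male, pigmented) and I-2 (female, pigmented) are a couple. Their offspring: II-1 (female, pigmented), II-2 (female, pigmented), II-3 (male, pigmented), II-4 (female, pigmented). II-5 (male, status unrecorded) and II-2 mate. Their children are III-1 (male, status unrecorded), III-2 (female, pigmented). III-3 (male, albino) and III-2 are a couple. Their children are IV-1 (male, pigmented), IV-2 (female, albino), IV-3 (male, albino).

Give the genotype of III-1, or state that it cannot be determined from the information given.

III-1's phenotype is unrecorded, and no parent or child forces a single allele at both positions; consistent genotype assignments exist with III-1 as VV or Vv or vv.

cannot be determined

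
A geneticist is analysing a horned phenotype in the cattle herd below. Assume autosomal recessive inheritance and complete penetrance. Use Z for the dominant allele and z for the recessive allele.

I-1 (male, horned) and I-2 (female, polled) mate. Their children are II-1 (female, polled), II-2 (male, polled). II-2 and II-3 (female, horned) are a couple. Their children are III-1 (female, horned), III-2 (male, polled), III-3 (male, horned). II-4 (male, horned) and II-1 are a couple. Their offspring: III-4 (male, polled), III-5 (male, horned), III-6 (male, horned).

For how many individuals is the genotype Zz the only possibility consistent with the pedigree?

4

Obligate heterozygotes: II-1 is polled so carries Z and received z from I-1 (zz), so II-1 is Zz; II-2 is polled so carries Z and received z from I-1 (zz), so II-2 is Zz; III-2 is polled so carries Z and received z from II-3 (zz), so III-2 is Zz; III-4 is polled so carries Z and received z from II-4 (zz), so III-4 is Zz.
Every other individual is either homozygous by phenotype or has at least one consistent homozygous assignment, so the count is 4.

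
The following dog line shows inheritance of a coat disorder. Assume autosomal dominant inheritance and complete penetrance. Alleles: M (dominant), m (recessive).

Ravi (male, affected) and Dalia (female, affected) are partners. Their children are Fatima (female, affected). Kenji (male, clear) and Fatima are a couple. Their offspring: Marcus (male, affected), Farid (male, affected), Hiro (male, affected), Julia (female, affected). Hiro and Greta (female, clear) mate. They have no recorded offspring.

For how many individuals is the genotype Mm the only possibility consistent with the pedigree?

4

Obligate heterozygotes: Marcus is affected so carries M and received m from Kenji (mm), so Marcus is Mm; Farid is affected so carries M and received m from Kenji (mm), so Farid is Mm; Hiro is affected so carries M and received m from Kenji (mm), so Hiro is Mm; Julia is affected so carries M and received m from Kenji (mm), so Julia is Mm.
Every other individual is either homozygous by phenotype or has at least one consistent homozygous assignment, so the count is 4.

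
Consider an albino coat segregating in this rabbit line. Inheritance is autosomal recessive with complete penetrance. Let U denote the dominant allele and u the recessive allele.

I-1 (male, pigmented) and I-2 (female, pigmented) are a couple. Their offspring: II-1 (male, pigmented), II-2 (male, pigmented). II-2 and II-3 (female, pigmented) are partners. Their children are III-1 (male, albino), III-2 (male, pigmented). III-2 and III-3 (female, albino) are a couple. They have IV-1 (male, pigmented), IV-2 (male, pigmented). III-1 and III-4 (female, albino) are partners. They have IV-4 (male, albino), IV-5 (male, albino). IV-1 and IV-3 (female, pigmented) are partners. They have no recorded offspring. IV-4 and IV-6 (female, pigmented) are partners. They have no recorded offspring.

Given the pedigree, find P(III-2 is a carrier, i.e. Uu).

II-2 is pigmented so carries U and passed u to III-1 (uu), so II-2 is Uu.
II-3 is pigmented so carries U and passed u to III-1 (uu), so II-3 is Uu.
Their cross gives offspring ratios 1/4 UU : 1/2 Uu : 1/4 uu. Conditioning on III-2 being pigmented, P(Uu) = 1/2 / 3/4 = 2/3 before taking III-2's own offspring into account.
III-3 is albino, so III-3 is uu.
Now use III-2's offspring. Probability of each recorded status — pigmented son IV-1: 1/2 if III-2 is Uu, 1 if UU; pigmented son IV-2: 1/2 if III-2 is Uu, 1 if UU.
Bayes: P(Uu) = 2/3·1/4 / (2/3·1/4 + 1/3·1) = 1/3.

1/3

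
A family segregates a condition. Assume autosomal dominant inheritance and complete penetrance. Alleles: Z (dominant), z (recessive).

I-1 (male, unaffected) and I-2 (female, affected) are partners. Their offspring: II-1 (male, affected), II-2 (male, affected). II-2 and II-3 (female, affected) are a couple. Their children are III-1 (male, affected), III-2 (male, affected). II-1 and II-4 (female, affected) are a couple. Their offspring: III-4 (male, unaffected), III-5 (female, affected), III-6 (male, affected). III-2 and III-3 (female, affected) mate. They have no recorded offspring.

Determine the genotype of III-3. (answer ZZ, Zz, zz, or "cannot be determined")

III-3's phenotype allows ZZ or Zz, and no parent or child forces a single allele at both positions; consistent genotype assignments exist with III-3 as ZZ or Zz.

cannot be determined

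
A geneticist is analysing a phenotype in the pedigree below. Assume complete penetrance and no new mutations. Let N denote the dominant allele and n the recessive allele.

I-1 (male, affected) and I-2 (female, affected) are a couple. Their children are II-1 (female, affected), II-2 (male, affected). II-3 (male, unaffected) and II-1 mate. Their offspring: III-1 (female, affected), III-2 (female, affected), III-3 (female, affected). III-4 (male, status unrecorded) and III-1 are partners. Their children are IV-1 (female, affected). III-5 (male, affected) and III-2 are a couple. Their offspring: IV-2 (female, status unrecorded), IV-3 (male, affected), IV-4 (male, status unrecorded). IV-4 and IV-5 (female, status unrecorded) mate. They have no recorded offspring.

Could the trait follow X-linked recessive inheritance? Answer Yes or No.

Under X-linked recessive, III-1 (affected, female) cannot arise from II-3 (unaffected) × II-1 (affected).

No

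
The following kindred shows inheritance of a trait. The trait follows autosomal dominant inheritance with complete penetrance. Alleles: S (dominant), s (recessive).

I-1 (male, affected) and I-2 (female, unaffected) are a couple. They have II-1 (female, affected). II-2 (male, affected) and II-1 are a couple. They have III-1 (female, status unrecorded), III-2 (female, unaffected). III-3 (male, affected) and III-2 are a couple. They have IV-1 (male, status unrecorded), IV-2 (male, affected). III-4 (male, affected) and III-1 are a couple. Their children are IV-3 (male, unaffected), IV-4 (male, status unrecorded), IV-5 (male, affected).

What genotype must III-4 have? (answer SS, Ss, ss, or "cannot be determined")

From phenotype alone, III-4 is SS or Ss.
III-4 is affected so carries S and passed s to IV-3 (ss), so III-4 is Ss.

Ss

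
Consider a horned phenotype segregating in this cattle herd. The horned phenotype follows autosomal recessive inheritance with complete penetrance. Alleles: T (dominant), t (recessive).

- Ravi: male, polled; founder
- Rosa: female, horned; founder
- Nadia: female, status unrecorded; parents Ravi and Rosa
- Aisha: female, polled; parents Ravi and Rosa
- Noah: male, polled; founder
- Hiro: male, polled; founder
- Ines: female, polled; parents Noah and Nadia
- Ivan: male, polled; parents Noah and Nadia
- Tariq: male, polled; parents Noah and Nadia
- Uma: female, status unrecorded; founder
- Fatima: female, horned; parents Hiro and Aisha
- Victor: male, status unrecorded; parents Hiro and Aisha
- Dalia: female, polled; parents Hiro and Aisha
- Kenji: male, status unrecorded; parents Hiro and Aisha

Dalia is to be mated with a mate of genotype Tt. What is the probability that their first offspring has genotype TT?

Hiro is polled so carries T and passed t to Fatima (tt), so Hiro is Tt.
Aisha is polled so carries T and received t from Rosa (tt), so Aisha is Tt.
Dalia is a polled offspring of Hiro (Tt) × Aisha (Tt), whose cross gives 1/4 TT : 1/2 Tt : 1/4 tt; conditioning on being polled, Dalia is TT with probability 1/3, Tt with probability 2/3.
Summing over parental genotype combinations, P(offspring has genotype TT) = 1/3·1/2 + 2/3·1/4 = 1/3.

1/3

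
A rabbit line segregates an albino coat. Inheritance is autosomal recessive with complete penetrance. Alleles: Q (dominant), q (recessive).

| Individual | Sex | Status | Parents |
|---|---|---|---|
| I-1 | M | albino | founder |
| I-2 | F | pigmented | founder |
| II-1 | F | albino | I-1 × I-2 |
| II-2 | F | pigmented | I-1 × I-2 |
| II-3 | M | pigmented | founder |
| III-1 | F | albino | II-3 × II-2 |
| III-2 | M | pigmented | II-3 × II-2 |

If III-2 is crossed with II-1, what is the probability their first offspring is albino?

1/3

II-3 is pigmented so carries Q and passed q to III-1 (qq), so II-3 is Qq.
II-2 is pigmented so carries Q and received q from I-1 (qq), so II-2 is Qq.
III-2 is a pigmented offspring of II-3 (Qq) × II-2 (Qq), whose cross gives 1/4 QQ : 1/2 Qq : 1/4 qq; conditioning on being pigmented, III-2 is QQ with probability 1/3, Qq with probability 2/3.
II-1 is albino, so II-1 is qq.
Summing over parental genotype combinations, P(offspring is albino) = 2/3·1/2 = 1/3.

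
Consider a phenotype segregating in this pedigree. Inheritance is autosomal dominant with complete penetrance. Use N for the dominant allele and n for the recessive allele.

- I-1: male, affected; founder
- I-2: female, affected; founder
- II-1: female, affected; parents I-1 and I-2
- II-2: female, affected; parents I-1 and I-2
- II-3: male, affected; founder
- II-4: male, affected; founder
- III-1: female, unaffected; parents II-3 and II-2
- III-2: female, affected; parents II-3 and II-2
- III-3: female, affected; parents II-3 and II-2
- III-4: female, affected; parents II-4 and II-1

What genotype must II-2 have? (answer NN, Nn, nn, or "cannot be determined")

Nn

From phenotype alone, II-2 is NN or Nn.
II-2 is affected so carries N and passed n to III-1 (nn), so II-2 is Nn.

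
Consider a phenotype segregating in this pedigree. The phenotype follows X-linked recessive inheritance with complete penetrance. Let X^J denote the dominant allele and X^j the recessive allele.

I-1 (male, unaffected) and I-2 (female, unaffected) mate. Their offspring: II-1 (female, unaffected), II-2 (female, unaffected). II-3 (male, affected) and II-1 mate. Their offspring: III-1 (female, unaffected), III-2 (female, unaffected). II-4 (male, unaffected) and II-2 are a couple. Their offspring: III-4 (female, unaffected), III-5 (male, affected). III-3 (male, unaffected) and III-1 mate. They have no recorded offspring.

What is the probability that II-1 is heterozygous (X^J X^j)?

I-1 is unaffected, so I-1 is X^J Y.
I-2 is unaffected so carries J and passed j to II-2 (X^J X^j, whose J came from I-1), so I-2 is X^J X^j.
Their cross gives offspring ratios 1/2 X^J X^J : 1/2 X^J X^j. Conditioning on II-1 being unaffected, P(X^J X^j) = 1/2 / 1 = 1/2 before taking II-1's own offspring into account.
II-3 is affected, so II-3 is X^j Y.
Now use II-1's offspring. Probability of each recorded status — unaffected daughter III-1: 1/2 if II-1 is X^J X^j, 1 if X^J X^J; unaffected daughter III-2: 1/2 if II-1 is X^J X^j, 1 if X^J X^J.
Bayes: P(X^J X^j) = 1/2·1/4 / (1/2·1/4 + 1/2·1) = 1/5.

1/5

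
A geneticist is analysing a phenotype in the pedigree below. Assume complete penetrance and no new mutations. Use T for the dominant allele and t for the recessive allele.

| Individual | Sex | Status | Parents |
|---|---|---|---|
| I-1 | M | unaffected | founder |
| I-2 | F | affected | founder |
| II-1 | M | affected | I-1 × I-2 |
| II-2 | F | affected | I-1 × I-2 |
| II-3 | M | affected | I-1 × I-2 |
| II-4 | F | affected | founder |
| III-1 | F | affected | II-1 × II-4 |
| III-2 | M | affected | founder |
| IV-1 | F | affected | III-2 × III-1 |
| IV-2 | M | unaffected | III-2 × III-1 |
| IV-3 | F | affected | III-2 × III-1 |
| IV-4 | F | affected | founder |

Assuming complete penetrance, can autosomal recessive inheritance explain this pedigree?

No

Under autosomal recessive, IV-2 (unaffected, male) cannot arise from III-2 (affected) × III-1 (affected).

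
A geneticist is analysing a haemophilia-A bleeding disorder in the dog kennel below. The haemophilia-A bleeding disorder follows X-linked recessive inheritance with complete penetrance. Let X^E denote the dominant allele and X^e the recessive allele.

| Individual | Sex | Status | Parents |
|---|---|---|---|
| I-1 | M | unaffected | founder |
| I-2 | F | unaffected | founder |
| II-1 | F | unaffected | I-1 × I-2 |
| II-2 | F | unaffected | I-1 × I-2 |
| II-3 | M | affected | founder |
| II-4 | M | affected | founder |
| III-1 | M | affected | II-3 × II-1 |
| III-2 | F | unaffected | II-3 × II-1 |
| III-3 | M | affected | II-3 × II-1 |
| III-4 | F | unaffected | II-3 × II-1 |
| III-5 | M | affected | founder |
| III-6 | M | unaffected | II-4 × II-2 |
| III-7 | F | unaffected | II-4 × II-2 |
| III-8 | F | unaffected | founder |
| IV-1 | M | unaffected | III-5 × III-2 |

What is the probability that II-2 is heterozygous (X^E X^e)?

I-1 is unaffected, so I-1 is X^E Y.
I-2 is unaffected so carries E and passed e to II-1 (X^E X^e, whose E came from I-1), so I-2 is X^E X^e.
Their cross gives offspring ratios 1/2 X^E X^E : 1/2 X^E X^e. Conditioning on II-2 being unaffected, P(X^E X^e) = 1/2 / 1 = 1/2 before taking II-2's own offspring into account.
II-4 is affected, so II-4 is X^e Y.
Now use II-2's offspring. Probability of each recorded status — unaffected son III-6: 1/2 if II-2 is X^E X^e, 1 if X^E X^E; unaffected daughter III-7: 1/2 if II-2 is X^E X^e, 1 if X^E X^E.
Bayes: P(X^E X^e) = 1/2·1/4 / (1/2·1/4 + 1/2·1) = 1/5.

1/5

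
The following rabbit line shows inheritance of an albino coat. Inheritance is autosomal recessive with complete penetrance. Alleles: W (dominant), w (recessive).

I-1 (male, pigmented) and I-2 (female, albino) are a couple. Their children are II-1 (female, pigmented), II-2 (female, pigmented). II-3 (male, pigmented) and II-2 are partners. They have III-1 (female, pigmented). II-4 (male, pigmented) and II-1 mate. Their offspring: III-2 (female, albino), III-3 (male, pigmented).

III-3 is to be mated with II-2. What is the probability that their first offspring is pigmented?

5/6

II-4 is pigmented so carries W and passed w to III-2 (ww), so II-4 is Ww.
II-1 is pigmented so carries W and received w from I-2 (ww), so II-1 is Ww.
III-3 is a pigmented offspring of II-4 (Ww) × II-1 (Ww), whose cross gives 1/4 WW : 1/2 Ww : 1/4 ww; conditioning on being pigmented, III-3 is WW with probability 1/3, Ww with probability 2/3.
II-2 is pigmented so carries W and received w from I-2 (ww), so II-2 is Ww.
Summing over parental genotype combinations, P(offspring is pigmented) = 1/3·1 + 2/3·3/4 = 5/6.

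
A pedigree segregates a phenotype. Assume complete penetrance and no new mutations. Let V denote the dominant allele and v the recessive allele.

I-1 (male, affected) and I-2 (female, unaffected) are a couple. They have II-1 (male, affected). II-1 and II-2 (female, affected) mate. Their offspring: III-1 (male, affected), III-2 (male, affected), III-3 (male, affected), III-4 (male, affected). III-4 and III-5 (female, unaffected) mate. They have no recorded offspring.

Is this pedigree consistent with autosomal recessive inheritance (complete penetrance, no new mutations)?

A consistent assignment under autosomal recessive exists: I-1 vv, I-2 Vv, II-1 vv, II-2 vv, III-1 vv, III-2 vv, III-3 vv, III-4 vv, III-5 VV.
In this assignment every recorded phenotype matches its genotype and every non-founder's genotype is obtainable from its parents' genotypes, so the pedigree is consistent.

Yes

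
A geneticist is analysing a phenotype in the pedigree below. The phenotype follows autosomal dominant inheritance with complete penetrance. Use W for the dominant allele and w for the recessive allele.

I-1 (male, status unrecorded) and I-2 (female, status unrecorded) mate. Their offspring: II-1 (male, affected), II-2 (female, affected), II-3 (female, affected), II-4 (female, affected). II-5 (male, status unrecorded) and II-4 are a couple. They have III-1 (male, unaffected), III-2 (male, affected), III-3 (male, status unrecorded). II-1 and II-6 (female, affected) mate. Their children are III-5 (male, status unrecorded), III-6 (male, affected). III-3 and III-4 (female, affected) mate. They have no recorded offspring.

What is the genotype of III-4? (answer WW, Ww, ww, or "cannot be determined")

III-4's phenotype allows WW or Ww, and no parent or child forces a single allele at both positions; consistent genotype assignments exist with III-4 as WW or Ww.

cannot be determined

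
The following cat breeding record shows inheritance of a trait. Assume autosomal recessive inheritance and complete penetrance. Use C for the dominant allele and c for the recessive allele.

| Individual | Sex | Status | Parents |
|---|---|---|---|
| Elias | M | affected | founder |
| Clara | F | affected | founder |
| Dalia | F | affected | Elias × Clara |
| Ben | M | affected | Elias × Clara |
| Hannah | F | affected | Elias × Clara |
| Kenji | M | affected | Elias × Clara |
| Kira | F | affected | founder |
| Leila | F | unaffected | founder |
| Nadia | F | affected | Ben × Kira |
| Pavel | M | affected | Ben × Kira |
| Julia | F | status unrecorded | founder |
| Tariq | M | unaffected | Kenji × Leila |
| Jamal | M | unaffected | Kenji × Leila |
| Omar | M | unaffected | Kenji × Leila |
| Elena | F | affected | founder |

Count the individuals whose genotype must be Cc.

3

Obligate heterozygotes: Tariq is unaffected so carries C and received c from Kenji (cc), so Tariq is Cc; Jamal is unaffected so carries C and received c from Kenji (cc), so Jamal is Cc; Omar is unaffected so carries C and received c from Kenji (cc), so Omar is Cc.
Every other individual is either homozygous by phenotype or has at least one consistent homozygous assignment, so the count is 3.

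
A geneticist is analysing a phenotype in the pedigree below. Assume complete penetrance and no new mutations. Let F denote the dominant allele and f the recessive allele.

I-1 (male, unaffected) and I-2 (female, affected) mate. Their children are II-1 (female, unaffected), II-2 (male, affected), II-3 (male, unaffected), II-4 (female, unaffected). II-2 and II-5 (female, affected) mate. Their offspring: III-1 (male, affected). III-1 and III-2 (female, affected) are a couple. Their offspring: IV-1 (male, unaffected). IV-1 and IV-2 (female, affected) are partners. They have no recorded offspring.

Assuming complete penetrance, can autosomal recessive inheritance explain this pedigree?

Under autosomal recessive, IV-1 (unaffected, male) cannot arise from III-1 (affected) × III-2 (affected).

No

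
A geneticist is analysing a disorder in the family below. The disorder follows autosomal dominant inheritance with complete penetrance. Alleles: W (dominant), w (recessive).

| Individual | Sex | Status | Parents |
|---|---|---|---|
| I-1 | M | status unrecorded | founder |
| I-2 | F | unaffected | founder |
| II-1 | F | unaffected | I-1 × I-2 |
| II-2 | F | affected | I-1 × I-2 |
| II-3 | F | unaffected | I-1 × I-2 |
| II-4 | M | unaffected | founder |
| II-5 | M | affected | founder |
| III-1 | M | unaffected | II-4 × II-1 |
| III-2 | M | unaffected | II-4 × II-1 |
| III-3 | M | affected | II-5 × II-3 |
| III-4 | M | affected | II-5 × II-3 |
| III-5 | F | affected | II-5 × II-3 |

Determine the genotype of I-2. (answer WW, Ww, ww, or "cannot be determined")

ww

I-2 is unaffected, so I-2 is ww.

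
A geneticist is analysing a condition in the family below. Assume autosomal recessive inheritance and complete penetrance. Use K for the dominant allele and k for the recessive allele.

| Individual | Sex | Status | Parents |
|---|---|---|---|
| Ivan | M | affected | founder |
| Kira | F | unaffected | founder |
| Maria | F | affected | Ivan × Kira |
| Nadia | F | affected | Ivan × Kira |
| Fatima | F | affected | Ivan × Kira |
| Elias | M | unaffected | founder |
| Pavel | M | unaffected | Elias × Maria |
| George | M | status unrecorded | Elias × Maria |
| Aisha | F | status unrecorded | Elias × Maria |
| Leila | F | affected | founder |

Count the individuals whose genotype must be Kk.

Obligate heterozygotes: Kira is unaffected so carries K and passed k to Maria (kk), so Kira is Kk; Pavel is unaffected so carries K and received k from Maria (kk), so Pavel is Kk.
Every other individual is either homozygous by phenotype or has at least one consistent homozygous assignment, so the count is 2.

2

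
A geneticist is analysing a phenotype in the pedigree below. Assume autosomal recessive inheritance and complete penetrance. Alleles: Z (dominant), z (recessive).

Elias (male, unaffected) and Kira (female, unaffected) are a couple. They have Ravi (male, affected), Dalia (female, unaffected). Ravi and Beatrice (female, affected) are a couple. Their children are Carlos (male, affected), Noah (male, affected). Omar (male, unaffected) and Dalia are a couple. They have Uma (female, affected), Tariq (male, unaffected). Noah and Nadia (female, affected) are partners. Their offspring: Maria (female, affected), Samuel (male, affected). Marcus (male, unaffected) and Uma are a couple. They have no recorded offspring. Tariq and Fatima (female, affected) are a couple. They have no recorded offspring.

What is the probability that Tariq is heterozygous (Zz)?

Omar is unaffected so carries Z and passed z to Uma (zz), so Omar is Zz.
Dalia is unaffected so carries Z and passed z to Uma (zz), so Dalia is Zz.
Their cross gives offspring ratios 1/4 ZZ : 1/2 Zz : 1/4 zz. Conditioning on Tariq being unaffected, P(Zz) = 1/2 / 3/4 = 2/3.

2/3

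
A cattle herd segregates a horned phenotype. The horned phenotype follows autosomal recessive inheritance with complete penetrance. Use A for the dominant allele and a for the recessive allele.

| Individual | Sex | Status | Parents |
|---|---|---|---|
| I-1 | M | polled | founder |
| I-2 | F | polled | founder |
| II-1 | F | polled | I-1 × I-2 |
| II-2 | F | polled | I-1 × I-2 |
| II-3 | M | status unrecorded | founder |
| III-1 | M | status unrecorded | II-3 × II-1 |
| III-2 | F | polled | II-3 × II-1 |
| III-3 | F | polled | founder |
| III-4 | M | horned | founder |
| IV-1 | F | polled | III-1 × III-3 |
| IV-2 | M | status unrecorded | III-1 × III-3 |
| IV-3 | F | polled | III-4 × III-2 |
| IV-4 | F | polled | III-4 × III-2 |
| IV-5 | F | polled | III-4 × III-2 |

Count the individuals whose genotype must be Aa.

3

Obligate heterozygotes: IV-3 is polled so carries A and received a from III-4 (aa), so IV-3 is Aa; IV-4 is polled so carries A and received a from III-4 (aa), so IV-4 is Aa; IV-5 is polled so carries A and received a from III-4 (aa), so IV-5 is Aa.
Every other individual is either homozygous by phenotype or has at least one consistent homozygous assignment, so the count is 3.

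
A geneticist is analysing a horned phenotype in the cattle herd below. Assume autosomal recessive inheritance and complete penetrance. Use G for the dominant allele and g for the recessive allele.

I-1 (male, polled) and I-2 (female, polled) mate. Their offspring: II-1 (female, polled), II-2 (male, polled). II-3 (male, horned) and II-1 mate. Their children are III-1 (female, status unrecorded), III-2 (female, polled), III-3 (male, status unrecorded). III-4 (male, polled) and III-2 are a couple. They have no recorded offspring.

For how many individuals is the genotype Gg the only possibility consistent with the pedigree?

Obligate heterozygotes: III-2 is polled so carries G and received g from II-3 (gg), so III-2 is Gg.
Every other individual is either homozygous by phenotype or has at least one consistent homozygous assignment, so the count is 1.

1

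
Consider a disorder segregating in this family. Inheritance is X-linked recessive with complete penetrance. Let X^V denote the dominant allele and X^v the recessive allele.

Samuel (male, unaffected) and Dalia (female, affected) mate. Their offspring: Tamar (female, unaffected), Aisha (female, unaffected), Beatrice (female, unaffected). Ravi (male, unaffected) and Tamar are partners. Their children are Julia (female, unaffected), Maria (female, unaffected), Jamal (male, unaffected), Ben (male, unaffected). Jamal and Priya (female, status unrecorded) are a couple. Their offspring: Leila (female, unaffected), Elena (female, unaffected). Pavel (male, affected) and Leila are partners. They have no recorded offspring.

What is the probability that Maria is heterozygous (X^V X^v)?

1/2

Ravi is unaffected, so Ravi is X^V Y.
Tamar is unaffected so carries V and received v from Dalia (X^v X^v), so Tamar is X^V X^v.
Their cross gives offspring ratios 1/2 X^V X^V : 1/2 X^V X^v. Conditioning on Maria being unaffected, P(X^V X^v) = 1/2 / 1 = 1/2.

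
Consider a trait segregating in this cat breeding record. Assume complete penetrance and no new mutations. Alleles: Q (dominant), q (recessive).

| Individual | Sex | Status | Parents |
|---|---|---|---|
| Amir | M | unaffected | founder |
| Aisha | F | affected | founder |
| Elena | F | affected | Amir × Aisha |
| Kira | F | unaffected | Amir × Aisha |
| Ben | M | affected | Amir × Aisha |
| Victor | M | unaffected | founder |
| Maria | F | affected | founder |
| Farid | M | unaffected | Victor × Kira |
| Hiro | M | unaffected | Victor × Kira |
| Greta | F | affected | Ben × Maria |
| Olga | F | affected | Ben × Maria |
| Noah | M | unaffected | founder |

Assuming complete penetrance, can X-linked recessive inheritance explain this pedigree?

No

Under X-linked recessive, Elena (affected, female) cannot arise from Amir (unaffected) × Aisha (affected).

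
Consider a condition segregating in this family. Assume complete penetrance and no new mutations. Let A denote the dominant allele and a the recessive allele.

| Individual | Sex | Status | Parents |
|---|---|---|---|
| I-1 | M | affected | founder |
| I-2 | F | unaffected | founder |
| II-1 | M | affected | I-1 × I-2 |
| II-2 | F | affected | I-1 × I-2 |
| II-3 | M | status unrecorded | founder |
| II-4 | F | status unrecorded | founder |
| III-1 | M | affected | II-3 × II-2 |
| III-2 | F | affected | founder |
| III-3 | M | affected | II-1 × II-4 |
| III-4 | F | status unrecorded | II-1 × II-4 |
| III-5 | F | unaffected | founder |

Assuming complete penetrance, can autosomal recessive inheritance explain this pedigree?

Yes

A consistent assignment under autosomal recessive exists: I-1 aa, I-2 Aa, II-1 aa, II-2 aa, II-3 Aa, II-4 Aa, III-1 aa, III-2 aa, III-3 aa, III-4 Aa, III-5 AA.
In this assignment every recorded phenotype matches its genotype and every non-founder's genotype is obtainable from its parents' genotypes, so the pedigree is consistent.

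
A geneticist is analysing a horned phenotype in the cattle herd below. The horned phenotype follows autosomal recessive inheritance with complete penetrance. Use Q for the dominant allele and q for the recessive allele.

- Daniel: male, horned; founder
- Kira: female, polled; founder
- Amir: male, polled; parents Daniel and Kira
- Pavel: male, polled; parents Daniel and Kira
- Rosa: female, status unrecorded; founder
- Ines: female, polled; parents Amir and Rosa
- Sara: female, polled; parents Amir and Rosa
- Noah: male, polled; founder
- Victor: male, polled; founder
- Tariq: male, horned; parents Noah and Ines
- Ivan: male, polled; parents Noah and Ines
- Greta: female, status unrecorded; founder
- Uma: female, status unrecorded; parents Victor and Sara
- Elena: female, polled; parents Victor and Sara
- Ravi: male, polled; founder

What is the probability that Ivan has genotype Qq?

Noah is polled so carries Q and passed q to Tariq (qq), so Noah is Qq.
Ines is polled so carries Q and passed q to Tariq (qq), so Ines is Qq.
Their cross gives offspring ratios 1/4 QQ : 1/2 Qq : 1/4 qq. Conditioning on Ivan being polled, P(Qq) = 1/2 / 3/4 = 2/3.

2/3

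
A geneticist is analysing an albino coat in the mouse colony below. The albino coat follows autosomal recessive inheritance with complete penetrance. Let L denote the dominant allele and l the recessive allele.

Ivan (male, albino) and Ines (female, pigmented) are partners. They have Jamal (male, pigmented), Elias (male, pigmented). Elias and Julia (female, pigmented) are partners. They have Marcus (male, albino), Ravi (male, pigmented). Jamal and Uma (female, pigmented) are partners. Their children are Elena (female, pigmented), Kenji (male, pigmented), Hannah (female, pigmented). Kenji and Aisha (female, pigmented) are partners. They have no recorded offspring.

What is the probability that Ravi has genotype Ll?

Elias is pigmented so carries L and received l from Ivan (ll), so Elias is Ll.
Julia is pigmented so carries L and passed l to Marcus (ll), so Julia is Ll.
Their cross gives offspring ratios 1/4 LL : 1/2 Ll : 1/4 ll. Conditioning on Ravi being pigmented, P(Ll) = 1/2 / 3/4 = 2/3.

2/3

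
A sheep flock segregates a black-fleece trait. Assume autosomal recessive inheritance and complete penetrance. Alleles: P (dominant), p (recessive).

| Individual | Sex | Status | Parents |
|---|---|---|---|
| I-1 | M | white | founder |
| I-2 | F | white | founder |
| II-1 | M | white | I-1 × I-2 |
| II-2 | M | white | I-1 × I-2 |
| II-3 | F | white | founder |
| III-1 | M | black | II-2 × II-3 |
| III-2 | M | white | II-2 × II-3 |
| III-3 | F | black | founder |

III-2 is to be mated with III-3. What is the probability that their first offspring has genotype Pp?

II-2 is white so carries P and passed p to III-1 (pp), so II-2 is Pp.
II-3 is white so carries P and passed p to III-1 (pp), so II-3 is Pp.
III-2 is a white offspring of II-2 (Pp) × II-3 (Pp), whose cross gives 1/4 PP : 1/2 Pp : 1/4 pp; conditioning on being white, III-2 is PP with probability 1/3, Pp with probability 2/3.
III-3 is black, so III-3 is pp.
Summing over parental genotype combinations, P(offspring has genotype Pp) = 1/3·1 + 2/3·1/2 = 2/3.

2/3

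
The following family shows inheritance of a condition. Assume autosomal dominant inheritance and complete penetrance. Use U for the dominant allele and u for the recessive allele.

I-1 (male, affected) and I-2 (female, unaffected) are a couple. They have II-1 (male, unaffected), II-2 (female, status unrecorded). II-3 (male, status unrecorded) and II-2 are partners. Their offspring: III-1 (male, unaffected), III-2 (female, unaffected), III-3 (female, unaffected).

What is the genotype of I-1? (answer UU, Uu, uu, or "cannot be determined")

From phenotype alone, I-1 is UU or Uu.
I-1 is affected so carries U and passed u to II-1 (uu), so I-1 is Uu.

Uu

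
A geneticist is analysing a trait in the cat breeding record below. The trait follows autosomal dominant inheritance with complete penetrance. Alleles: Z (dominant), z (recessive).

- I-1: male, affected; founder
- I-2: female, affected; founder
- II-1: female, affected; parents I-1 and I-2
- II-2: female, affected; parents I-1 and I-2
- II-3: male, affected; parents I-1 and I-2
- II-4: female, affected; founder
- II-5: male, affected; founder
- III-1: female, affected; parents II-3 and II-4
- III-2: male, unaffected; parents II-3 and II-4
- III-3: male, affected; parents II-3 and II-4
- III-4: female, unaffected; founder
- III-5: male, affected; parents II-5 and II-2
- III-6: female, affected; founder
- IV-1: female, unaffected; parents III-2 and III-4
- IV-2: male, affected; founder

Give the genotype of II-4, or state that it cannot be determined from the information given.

Zz

From phenotype alone, II-4 is ZZ or Zz.
II-4 is affected so carries Z and passed z to III-2 (zz), so II-4 is Zz.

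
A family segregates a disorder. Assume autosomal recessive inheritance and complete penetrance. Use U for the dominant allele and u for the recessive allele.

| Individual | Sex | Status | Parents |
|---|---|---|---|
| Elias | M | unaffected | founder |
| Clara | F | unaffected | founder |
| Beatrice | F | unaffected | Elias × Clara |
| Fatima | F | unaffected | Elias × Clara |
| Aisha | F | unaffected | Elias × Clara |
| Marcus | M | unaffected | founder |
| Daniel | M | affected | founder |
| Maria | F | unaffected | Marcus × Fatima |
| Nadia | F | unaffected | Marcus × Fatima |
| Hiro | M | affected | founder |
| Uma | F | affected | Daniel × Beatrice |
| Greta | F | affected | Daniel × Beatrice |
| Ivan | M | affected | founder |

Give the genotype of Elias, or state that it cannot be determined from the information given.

cannot be determined

Elias's phenotype allows UU or Uu, and no parent or child forces a single allele at both positions; consistent genotype assignments exist with Elias as UU or Uu.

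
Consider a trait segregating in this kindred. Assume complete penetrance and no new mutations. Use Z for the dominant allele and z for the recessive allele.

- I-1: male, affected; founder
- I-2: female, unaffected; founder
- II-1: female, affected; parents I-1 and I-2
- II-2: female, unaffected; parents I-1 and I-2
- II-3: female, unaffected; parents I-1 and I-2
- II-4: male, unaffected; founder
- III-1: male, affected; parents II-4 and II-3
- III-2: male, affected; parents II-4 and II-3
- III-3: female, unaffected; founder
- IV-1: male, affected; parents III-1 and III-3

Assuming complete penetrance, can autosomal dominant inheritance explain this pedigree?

No

Under autosomal dominant, III-1 (affected, male) cannot arise from II-4 (unaffected) × II-3 (unaffected).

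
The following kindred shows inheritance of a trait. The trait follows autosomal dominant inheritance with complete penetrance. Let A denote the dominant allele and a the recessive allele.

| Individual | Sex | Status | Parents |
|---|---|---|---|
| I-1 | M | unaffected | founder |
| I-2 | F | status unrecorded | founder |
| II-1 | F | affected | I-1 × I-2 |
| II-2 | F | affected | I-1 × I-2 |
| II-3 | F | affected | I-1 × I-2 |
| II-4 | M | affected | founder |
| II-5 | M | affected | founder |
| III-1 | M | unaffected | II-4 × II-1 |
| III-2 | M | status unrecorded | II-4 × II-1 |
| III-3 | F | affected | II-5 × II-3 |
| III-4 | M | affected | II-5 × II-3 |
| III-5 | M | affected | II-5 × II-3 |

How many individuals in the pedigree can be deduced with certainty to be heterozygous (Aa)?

4

Obligate heterozygotes: II-1 is affected so carries A and received a from I-1 (aa), so II-1 is Aa; II-2 is affected so carries A and received a from I-1 (aa), so II-2 is Aa; II-3 is affected so carries A and received a from I-1 (aa), so II-3 is Aa; II-4 is affected so carries A and passed a to III-1 (aa), so II-4 is Aa.
Every other individual is either homozygous by phenotype or has at least one consistent homozygous assignment, so the count is 4.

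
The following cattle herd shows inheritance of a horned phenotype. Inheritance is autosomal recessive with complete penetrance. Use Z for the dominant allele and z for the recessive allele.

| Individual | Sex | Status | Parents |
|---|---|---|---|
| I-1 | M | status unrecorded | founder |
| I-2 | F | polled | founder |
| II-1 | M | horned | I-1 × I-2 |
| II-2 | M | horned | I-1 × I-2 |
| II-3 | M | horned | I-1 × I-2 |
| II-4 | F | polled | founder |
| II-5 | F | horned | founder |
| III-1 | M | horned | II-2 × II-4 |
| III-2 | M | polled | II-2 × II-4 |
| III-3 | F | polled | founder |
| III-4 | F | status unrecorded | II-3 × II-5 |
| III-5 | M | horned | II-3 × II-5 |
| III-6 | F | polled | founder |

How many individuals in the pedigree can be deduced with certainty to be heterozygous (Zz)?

3

Obligate heterozygotes: I-2 is polled so carries Z and passed z to II-1 (zz), so I-2 is Zz; II-4 is polled so carries Z and passed z to III-1 (zz), so II-4 is Zz; III-2 is polled so carries Z and received z from II-2 (zz), so III-2 is Zz.
Every other individual is either homozygous by phenotype or has at least one consistent homozygous assignment, so the count is 3.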